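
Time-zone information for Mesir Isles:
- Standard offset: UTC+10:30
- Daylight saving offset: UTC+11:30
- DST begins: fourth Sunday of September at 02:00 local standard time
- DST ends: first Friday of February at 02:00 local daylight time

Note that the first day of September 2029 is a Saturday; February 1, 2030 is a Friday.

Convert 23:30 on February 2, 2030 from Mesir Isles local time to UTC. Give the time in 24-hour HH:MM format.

13:00

1 September 2029 is a Saturday, so the first Sunday is September 2 and the fourth is September 23.
1 February 2030 is a Friday, so the first Friday is February 1.
February 2, 2030 does not fall between 23 September 2029 and 1 February 2030, so daylight saving is not in effect and Mesir Isles is at UTC+10:30.
23:30 local − 10h30m = 13:00 UTC.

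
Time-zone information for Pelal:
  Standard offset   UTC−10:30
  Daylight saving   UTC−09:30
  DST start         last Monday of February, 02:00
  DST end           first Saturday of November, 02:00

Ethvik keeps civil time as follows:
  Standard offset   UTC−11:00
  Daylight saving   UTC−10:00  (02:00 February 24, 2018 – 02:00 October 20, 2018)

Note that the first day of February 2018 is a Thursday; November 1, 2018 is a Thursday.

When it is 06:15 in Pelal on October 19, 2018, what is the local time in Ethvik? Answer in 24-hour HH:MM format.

05:45

1 February 2018 is a Thursday, so Mondays fall on 5, 12, 19, 26; the last is February 26.
1 November 2018 is a Thursday, so the first Saturday is November 3.
Daylight saving runs 26 February – 3 November; October 19, 2018 is inside that window, so Pelal is at UTC−09:30.
06:15 Pelal + 9h30m = 15:45 UTC.
At the standard offset (UTC−11:00), 15:45 UTC − 11h = 04:45 Ethvik standard time.
The standard-time date in Ethvik, October 19, 2018, falls between 24 February and 20 October, so daylight saving is in effect and Ethvik is at UTC−10:00.
15:45 UTC − 10h = 05:45 Ethvik.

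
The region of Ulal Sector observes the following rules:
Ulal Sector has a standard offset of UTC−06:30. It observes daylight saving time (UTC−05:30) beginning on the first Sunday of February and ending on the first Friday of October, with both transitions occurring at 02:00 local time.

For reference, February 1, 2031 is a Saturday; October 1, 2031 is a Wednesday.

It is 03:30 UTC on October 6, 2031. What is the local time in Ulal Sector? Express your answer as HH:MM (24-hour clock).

21:00

1 February 2031 is a Saturday, so the first Sunday is February 2.
1 October 2031 is a Wednesday, so the first Friday is October 3.
At the standard offset (UTC−06:30), 03:30 UTC − 6h30m = 21:00 Ulal Sector standard time (rolling into the previous day, 5 October 2031).
The standard-time date in Ulal Sector, October 5, 2031, does not fall between 2 February and 3 October, so daylight saving is not in effect and Ulal Sector is at UTC−06:30.
03:30 UTC − 6h30m = 21:00 local (rolling into the previous day, 5 October 2031).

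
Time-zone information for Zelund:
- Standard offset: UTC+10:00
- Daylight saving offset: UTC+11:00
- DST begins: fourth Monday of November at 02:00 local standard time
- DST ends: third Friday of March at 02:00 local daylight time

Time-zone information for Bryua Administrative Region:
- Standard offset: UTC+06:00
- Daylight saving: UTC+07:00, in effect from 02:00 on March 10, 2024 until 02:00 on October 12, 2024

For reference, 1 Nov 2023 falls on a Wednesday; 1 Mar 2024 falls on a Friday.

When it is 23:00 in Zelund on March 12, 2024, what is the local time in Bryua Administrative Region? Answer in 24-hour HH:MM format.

19:00

1 November 2023 is a Wednesday, so the first Monday is November 6 and the fourth is November 27.
1 March 2024 is a Friday, so the first Friday is March 1 and the third is March 15.
Daylight saving runs 27 November 2023 – 15 March 2024; March 12, 2024 is inside that window, so Zelund is at UTC+11:00.
23:00 Zelund − 11h = 12:00 UTC.
At the standard offset (UTC+06:00), 12:00 UTC + 6h = 18:00 Bryua Administrative Region standard time.
The standard-time date in Bryua Administrative Region, March 12, 2024, falls between 10 March and 12 October, so daylight saving is in effect and Bryua Administrative Region is at UTC+07:00.
12:00 UTC + 7h = 19:00 Bryua Administrative Region.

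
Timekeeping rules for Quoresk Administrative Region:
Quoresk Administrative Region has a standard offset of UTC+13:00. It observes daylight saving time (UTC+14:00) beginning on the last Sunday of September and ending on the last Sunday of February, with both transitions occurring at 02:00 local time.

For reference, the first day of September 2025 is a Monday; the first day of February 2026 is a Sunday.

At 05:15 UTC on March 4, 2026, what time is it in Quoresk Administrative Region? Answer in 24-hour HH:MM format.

1 September 2025 is a Monday, so Sundays fall on 7, 14, 21, 28; the last is September 28.
1 February 2026 is a Sunday, so Sundays fall on 1, 8, 15, 22; the last is February 22.
At the standard offset (UTC+13:00), 05:15 UTC + 13h = 18:15 Quoresk Administrative Region standard time.
The standard-time date in Quoresk Administrative Region, March 4, 2026, does not fall between 28 September 2025 and 22 February 2026, so daylight saving is not in effect and Quoresk Administrative Region is at UTC+13:00.
05:15 UTC + 13h = 18:15 local.

18:15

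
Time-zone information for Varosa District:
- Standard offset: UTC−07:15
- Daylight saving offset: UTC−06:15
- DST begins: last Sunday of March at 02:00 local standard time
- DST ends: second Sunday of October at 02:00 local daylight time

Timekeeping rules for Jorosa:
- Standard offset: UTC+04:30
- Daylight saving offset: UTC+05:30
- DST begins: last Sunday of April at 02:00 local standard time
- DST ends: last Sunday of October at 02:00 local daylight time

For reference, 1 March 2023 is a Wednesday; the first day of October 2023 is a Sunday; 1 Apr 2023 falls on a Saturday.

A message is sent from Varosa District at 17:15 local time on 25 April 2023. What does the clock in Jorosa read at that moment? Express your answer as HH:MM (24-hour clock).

04:00

1 March 2023 is a Wednesday, so Sundays fall on 5, 12, 19, 26; the last is March 26.
1 October 2023 is a Sunday, so the first Sunday is October 1 and the second is October 8.
Daylight saving runs 26 March – 8 October; 25 April 2023 is inside that window, so Varosa District is at UTC−06:15.
17:15 Varosa District + 6h15m = 23:30 UTC.
1 April 2023 is a Saturday, so Sundays fall on 2, 9, 16, 23, 30; the last is April 30.
1 October 2023 is a Sunday, so Sundays fall on 1, 8, 15, 22, 29; the last is October 29.
At the standard offset (UTC+04:30), 23:30 UTC + 4h30m = 04:00 Jorosa standard time (rolling into the next day, 26 April 2023).
The standard-time date in Jorosa, 26 April 2023, does not fall between 30 April and 29 October, so daylight saving is not in effect and Jorosa is at UTC+04:30.
23:30 UTC + 4h30m = 04:00 Jorosa (rolling into the next day, 26 April 2023).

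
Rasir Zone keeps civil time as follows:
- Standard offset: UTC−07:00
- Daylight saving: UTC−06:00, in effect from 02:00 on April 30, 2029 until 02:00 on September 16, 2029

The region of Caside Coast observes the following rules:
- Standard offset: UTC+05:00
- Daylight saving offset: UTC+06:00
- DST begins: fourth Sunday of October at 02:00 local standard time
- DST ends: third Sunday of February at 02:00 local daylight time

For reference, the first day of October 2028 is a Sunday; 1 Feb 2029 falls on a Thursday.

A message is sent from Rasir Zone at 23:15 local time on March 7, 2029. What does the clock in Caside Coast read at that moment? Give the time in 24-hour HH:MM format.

Daylight saving runs 30 April – 16 September; March 7, 2029 is outside that window, so Rasir Zone is on standard time at UTC−07:00.
23:15 Rasir Zone + 7h = 06:15 UTC (rolling into the next day, 8 March 2029).
1 October 2028 is a Sunday, so the first Sunday is October 1 and the fourth is October 22.
1 February 2029 is a Thursday, so the first Sunday is February 4 and the third is February 18.
At the standard offset (UTC+05:00), 06:15 UTC + 5h = 11:15 Caside Coast standard time.
The standard-time date in Caside Coast, March 8, 2029, is outside the daylight-saving period (22 October 2028 – 18 February 2029), so Caside Coast is on standard time, UTC+05:00.
06:15 UTC + 5h = 11:15 Caside Coast.

11:15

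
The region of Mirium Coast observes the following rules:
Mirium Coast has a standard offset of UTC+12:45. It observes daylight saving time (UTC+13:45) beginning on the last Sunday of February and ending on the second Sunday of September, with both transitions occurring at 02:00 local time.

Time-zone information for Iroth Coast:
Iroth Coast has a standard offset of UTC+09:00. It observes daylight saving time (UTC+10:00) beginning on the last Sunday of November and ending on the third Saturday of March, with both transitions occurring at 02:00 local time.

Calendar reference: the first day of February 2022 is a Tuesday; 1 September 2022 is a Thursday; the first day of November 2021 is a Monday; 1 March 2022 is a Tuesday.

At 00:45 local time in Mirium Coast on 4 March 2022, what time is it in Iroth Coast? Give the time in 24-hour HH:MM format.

21:00

1 February 2022 is a Tuesday, so Sundays fall on 6, 13, 20, 27; the last is February 27.
1 September 2022 is a Thursday, so the first Sunday is September 4 and the second is September 11.
Daylight saving runs 27 February – 11 September; 4 March 2022 is inside that window, so Mirium Coast is at UTC+13:45.
00:45 Mirium Coast − 13h45m = 11:00 UTC (rolling into the previous day, 3 March 2022).
1 November 2021 is a Monday, so Sundays fall on 7, 14, 21, 28; the last is November 28.
1 March 2022 is a Tuesday, so the first Saturday is March 5 and the third is March 19.
At the standard offset (UTC+09:00), 11:00 UTC + 9h = 20:00 Iroth Coast standard time.
Daylight saving runs 28 November 2021 – 19 March 2022; the standard-time date in Iroth Coast, 3 March 2022, is inside that window, so Iroth Coast is at UTC+10:00.
11:00 UTC + 10h = 21:00 Iroth Coast.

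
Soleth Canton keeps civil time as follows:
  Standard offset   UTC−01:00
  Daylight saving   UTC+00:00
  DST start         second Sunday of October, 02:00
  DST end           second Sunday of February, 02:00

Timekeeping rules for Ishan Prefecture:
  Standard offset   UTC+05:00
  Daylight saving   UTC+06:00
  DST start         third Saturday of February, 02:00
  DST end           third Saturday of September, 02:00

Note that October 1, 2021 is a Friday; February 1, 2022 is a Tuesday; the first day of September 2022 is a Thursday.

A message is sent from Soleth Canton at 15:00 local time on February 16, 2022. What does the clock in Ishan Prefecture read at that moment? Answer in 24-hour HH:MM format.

1 October 2021 is a Friday, so the first Sunday is October 3 and the second is October 10.
1 February 2022 is a Tuesday, so the first Sunday is February 6 and the second is February 13.
Daylight saving runs 10 October 2021 – 13 February 2022; February 16, 2022 is outside that window, so Soleth Canton is on standard time at UTC−01:00.
15:00 Soleth Canton + 1h = 16:00 UTC.
1 February 2022 is a Tuesday, so the first Saturday is February 5 and the third is February 19.
1 September 2022 is a Thursday, so the first Saturday is September 3 and the third is September 17.
At the standard offset (UTC+05:00), 16:00 UTC + 5h = 21:00 Ishan Prefecture standard time.
The standard-time date in Ishan Prefecture, February 16, 2022, is outside the daylight-saving period (19 February – 17 September), so Ishan Prefecture is on standard time, UTC+05:00.
16:00 UTC + 5h = 21:00 Ishan Prefecture.

21:00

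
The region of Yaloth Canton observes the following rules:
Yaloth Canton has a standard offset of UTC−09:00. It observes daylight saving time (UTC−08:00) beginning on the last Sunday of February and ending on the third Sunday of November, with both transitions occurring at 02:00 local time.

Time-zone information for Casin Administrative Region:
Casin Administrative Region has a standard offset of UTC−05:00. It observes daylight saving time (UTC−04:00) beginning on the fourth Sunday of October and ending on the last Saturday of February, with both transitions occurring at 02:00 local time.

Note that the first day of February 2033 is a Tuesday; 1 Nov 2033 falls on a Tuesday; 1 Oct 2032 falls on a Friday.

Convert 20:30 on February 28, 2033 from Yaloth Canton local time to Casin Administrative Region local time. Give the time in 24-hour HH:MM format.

23:30

1 February 2033 is a Tuesday, so Sundays fall on 6, 13, 20, 27; the last is February 27.
1 November 2033 is a Tuesday, so the first Sunday is November 6 and the third is November 20.
Daylight saving runs 27 February – 20 November; February 28, 2033 is inside that window, so Yaloth Canton is at UTC−08:00.
20:30 Yaloth Canton + 8h = 04:30 UTC (rolling into the next day, 1 March 2033).
1 October 2032 is a Friday, so the first Sunday is October 3 and the fourth is October 24.
1 February 2033 is a Tuesday, so Saturdays fall on 5, 12, 19, 26; the last is February 26.
At the standard offset (UTC−05:00), 04:30 UTC − 5h = 23:30 Casin Administrative Region standard time (rolling into the previous day, 28 February 2033).
The standard-time date in Casin Administrative Region, February 28, 2033, does not fall between 24 October 2032 and 26 February 2033, so daylight saving is not in effect and Casin Administrative Region is at UTC−05:00.
04:30 UTC − 5h = 23:30 Casin Administrative Region (rolling into the previous day, 28 February 2033).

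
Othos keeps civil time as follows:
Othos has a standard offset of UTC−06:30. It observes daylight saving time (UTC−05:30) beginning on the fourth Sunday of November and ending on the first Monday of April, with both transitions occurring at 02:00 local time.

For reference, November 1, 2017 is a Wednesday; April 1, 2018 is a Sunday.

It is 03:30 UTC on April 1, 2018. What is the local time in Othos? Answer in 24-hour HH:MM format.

22:00

1 November 2017 is a Wednesday, so the first Sunday is November 5 and the fourth is November 26.
1 April 2018 is a Sunday, so the first Monday is April 2.
At the standard offset (UTC−06:30), 03:30 UTC − 6h30m = 21:00 Othos standard time (rolling into the previous day, 31 March 2018).
The standard-time date in Othos, March 31, 2018, lies within the daylight-saving period (26 November 2017 – 2 April 2018), so Othos is on daylight time, UTC−05:30.
03:30 UTC − 5h30m = 22:00 local (rolling into the previous day, 31 March 2018).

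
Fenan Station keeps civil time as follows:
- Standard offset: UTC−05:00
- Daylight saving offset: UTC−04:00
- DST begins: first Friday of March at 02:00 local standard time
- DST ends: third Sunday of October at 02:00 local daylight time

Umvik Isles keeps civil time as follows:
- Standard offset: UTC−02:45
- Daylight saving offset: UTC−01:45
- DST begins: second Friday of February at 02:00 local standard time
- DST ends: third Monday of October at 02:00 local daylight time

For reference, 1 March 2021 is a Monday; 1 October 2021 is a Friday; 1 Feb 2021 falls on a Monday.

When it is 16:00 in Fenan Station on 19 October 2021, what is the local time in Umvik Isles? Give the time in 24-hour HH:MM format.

1 March 2021 is a Monday, so the first Friday is March 5.
1 October 2021 is a Friday, so the first Sunday is October 3 and the third is October 17.
Daylight saving runs 5 March – 17 October; 19 October 2021 is outside that window, so Fenan Station is on standard time at UTC−05:00.
16:00 Fenan Station + 5h = 21:00 UTC.
1 February 2021 is a Monday, so the first Friday is February 5 and the second is February 12.
1 October 2021 is a Friday, so the first Monday is October 4 and the third is October 18.
At the standard offset (UTC−02:45), 21:00 UTC − 2h45m = 18:15 Umvik Isles standard time.
Daylight saving runs 12 February – 18 October; the standard-time date in Umvik Isles, 19 October 2021, is outside that window, so Umvik Isles is on standard time at UTC−02:45.
21:00 UTC − 2h45m = 18:15 Umvik Isles.

18:15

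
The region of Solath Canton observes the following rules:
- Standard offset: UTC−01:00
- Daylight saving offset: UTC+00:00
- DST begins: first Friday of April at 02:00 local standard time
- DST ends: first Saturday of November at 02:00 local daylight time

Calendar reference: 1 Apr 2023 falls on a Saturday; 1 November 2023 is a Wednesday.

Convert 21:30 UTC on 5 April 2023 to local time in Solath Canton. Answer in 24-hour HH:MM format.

1 April 2023 is a Saturday, so the first Friday is April 7.
1 November 2023 is a Wednesday, so the first Saturday is November 4.
At the standard offset (UTC−01:00), 21:30 UTC − 1h = 20:30 Solath Canton standard time.
The standard-time date in Solath Canton, 5 April 2023, does not fall between 7 April and 4 November, so daylight saving is not in effect and Solath Canton is at UTC−01:00.
21:30 UTC − 1h = 20:30 local.

20:30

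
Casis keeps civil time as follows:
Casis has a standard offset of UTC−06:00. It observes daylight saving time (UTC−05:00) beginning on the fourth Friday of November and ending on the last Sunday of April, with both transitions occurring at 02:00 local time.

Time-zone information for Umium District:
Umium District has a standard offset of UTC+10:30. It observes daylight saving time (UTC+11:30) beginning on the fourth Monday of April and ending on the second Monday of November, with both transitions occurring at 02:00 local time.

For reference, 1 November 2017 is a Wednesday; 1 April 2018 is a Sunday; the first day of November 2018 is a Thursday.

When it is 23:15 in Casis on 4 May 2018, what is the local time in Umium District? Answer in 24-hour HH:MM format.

16:45

1 November 2017 is a Wednesday, so the first Friday is November 3 and the fourth is November 24.
1 April 2018 is a Sunday, so Sundays fall on 1, 8, 15, 22, 29; the last is April 29.
Daylight saving runs 24 November 2017 – 29 April 2018; 4 May 2018 is outside that window, so Casis is on standard time at UTC−06:00.
23:15 Casis + 6h = 05:15 UTC (rolling into the next day, 5 May 2018).
1 April 2018 is a Sunday, so the first Monday is April 2 and the fourth is April 23.
1 November 2018 is a Thursday, so the first Monday is November 5 and the second is November 12.
At the standard offset (UTC+10:30), 05:15 UTC + 10h30m = 15:45 Umium District standard time.
The standard-time date in Umium District, 5 May 2018, lies within the daylight-saving period (23 April – 12 November), so Umium District is on daylight time, UTC+11:30.
05:15 UTC + 11h30m = 16:45 Umium District.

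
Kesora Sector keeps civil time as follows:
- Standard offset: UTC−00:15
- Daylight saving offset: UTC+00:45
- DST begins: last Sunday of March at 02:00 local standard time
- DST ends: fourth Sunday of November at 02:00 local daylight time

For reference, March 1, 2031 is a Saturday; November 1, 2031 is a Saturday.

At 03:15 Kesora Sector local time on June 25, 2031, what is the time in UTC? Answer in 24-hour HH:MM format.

02:30

1 March 2031 is a Saturday, so Sundays fall on 2, 9, 16, 23, 30; the last is March 30.
1 November 2031 is a Saturday, so the first Sunday is November 2 and the fourth is November 23.
June 25, 2031 lies within the daylight-saving period (30 March – 23 November), so Kesora Sector is on daylight time, UTC+00:45.
03:15 local − 0h45m = 02:30 UTC.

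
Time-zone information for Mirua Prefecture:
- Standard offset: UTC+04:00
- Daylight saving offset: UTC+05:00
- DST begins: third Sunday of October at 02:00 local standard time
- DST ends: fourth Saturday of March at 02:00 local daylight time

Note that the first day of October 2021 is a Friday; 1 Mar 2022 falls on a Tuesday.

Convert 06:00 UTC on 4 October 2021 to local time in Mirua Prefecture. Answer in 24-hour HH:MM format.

10:00

1 October 2021 is a Friday, so the first Sunday is October 3 and the third is October 17.
1 March 2022 is a Tuesday, so the first Saturday is March 5 and the fourth is March 26.
At the standard offset (UTC+04:00), 06:00 UTC + 4h = 10:00 Mirua Prefecture standard time.
Daylight saving runs 17 October 2021 – 26 March 2022; the standard-time date in Mirua Prefecture, 4 October 2021, is outside that window, so Mirua Prefecture is on standard time at UTC+04:00.
06:00 UTC + 4h = 10:00 local.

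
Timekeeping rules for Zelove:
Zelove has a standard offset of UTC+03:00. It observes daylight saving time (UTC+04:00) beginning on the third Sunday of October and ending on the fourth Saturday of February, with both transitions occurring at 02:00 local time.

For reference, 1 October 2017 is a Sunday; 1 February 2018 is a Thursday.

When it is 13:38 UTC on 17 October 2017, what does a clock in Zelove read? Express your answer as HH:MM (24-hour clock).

17:38

1 October 2017 is a Sunday, so the first Sunday is October 1 and the third is October 15.
1 February 2018 is a Thursday, so the first Saturday is February 3 and the fourth is February 24.
At the standard offset (UTC+03:00), 13:38 UTC + 3h = 16:38 Zelove standard time.
The standard-time date in Zelove, 17 October 2017, lies within the daylight-saving period (15 October 2017 – 24 February 2018), so Zelove is on daylight time, UTC+04:00.
13:38 UTC + 4h = 17:38 local.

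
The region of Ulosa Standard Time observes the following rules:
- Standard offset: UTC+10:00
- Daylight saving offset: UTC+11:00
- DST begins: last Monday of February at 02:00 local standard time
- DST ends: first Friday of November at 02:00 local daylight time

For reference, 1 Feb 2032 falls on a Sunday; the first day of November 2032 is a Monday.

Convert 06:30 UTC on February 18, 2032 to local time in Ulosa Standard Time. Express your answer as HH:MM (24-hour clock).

16:30

1 February 2032 is a Sunday, so Mondays fall on 2, 9, 16, 23; the last is February 23.
1 November 2032 is a Monday, so the first Friday is November 5.
At the standard offset (UTC+10:00), 06:30 UTC + 10h = 16:30 Ulosa Standard Time standard time.
The standard-time date in Ulosa Standard Time, February 18, 2032, does not fall between 23 February and 5 November, so daylight saving is not in effect and Ulosa Standard Time is at UTC+10:00.
06:30 UTC + 10h = 16:30 local.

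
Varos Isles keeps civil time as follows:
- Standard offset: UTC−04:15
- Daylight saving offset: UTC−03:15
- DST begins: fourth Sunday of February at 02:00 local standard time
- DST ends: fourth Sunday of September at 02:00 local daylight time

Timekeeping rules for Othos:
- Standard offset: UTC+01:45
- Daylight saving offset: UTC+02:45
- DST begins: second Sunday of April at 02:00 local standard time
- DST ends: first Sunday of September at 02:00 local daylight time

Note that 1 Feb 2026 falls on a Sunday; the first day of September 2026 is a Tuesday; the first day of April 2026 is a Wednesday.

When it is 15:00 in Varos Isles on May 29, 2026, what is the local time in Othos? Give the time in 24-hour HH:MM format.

1 February 2026 is a Sunday, so the first Sunday is February 1 and the fourth is February 22.
1 September 2026 is a Tuesday, so the first Sunday is September 6 and the fourth is September 27.
May 29, 2026 falls between 22 February and 27 September, so daylight saving is in effect and Varos Isles is at UTC−03:15.
15:00 Varos Isles + 3h15m = 18:15 UTC.
1 April 2026 is a Wednesday, so the first Sunday is April 5 and the second is April 12.
1 September 2026 is a Tuesday, so the first Sunday is September 6.
At the standard offset (UTC+01:45), 18:15 UTC + 1h45m = 20:00 Othos standard time.
Daylight saving runs 12 April – 6 September; the standard-time date in Othos, May 29, 2026, is inside that window, so Othos is at UTC+02:45.
18:15 UTC + 2h45m = 21:00 Othos.

21:00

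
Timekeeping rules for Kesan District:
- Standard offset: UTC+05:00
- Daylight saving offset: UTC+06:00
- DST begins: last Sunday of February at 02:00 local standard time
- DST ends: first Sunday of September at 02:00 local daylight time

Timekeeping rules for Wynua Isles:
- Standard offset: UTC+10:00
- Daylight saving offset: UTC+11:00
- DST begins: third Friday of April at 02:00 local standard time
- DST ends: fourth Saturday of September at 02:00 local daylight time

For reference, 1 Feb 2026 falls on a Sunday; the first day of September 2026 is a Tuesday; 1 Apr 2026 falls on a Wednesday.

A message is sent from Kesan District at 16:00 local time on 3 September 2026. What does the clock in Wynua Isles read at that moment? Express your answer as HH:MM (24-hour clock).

21:00

1 February 2026 is a Sunday, so Sundays fall on 1, 8, 15, 22; the last is February 22.
1 September 2026 is a Tuesday, so the first Sunday is September 6.
Daylight saving runs 22 February – 6 September; 3 September 2026 is inside that window, so Kesan District is at UTC+06:00.
16:00 Kesan District − 6h = 10:00 UTC.
1 April 2026 is a Wednesday, so the first Friday is April 3 and the third is April 17.
1 September 2026 is a Tuesday, so the first Saturday is September 5 and the fourth is September 26.
At the standard offset (UTC+10:00), 10:00 UTC + 10h = 20:00 Wynua Isles standard time.
The standard-time date in Wynua Isles, 3 September 2026, lies within the daylight-saving period (17 April – 26 September), so Wynua Isles is on daylight time, UTC+11:00.
10:00 UTC + 11h = 21:00 Wynua Isles.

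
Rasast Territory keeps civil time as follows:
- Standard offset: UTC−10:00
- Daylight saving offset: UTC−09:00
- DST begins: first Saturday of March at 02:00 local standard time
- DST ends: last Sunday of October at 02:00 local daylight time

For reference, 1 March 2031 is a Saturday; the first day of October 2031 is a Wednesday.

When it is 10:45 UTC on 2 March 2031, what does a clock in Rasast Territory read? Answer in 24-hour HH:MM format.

01:45

1 March 2031 is a Saturday, so the first Saturday is March 1.
1 October 2031 is a Wednesday, so Sundays fall on 5, 12, 19, 26; the last is October 26.
At the standard offset (UTC−10:00), 10:45 UTC − 10h = 00:45 Rasast Territory standard time.
Daylight saving runs 1 March – 26 October; the standard-time date in Rasast Territory, 2 March 2031, is inside that window, so Rasast Territory is at UTC−09:00.
10:45 UTC − 9h = 01:45 local.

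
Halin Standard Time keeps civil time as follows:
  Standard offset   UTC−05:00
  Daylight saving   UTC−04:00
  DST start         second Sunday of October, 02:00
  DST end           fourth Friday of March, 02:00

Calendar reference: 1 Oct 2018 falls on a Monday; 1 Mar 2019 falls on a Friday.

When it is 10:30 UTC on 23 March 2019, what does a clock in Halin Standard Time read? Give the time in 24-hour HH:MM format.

1 October 2018 is a Monday, so the first Sunday is October 7 and the second is October 14.
1 March 2019 is a Friday, so the first Friday is March 1 and the fourth is March 22.
At the standard offset (UTC−05:00), 10:30 UTC − 5h = 05:30 Halin Standard Time standard time.
The standard-time date in Halin Standard Time, 23 March 2019, does not fall between 14 October 2018 and 22 March 2019, so daylight saving is not in effect and Halin Standard Time is at UTC−05:00.
10:30 UTC − 5h = 05:30 local.

05:30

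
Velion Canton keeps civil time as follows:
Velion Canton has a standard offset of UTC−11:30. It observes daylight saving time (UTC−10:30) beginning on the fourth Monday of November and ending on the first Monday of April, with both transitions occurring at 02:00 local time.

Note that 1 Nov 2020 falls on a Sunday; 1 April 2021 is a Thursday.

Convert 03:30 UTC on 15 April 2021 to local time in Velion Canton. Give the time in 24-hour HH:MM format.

1 November 2020 is a Sunday, so the first Monday is November 2 and the fourth is November 23.
1 April 2021 is a Thursday, so the first Monday is April 5.
At the standard offset (UTC−11:30), 03:30 UTC − 11h30m = 16:00 Velion Canton standard time (rolling into the previous day, 14 April 2021).
The standard-time date in Velion Canton, 14 April 2021, does not fall between 23 November 2020 and 5 April 2021, so daylight saving is not in effect and Velion Canton is at UTC−11:30.
03:30 UTC − 11h30m = 16:00 local (rolling into the previous day, 14 April 2021).

16:00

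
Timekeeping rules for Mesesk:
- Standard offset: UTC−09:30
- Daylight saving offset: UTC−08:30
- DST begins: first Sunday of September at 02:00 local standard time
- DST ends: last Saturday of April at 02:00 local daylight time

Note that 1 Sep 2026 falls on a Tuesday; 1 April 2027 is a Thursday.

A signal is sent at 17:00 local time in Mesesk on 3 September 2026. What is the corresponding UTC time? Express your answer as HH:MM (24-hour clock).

02:30

1 September 2026 is a Tuesday, so the first Sunday is September 6.
1 April 2027 is a Thursday, so Saturdays fall on 3, 10, 17, 24; the last is April 24.
Daylight saving runs 6 September 2026 – 24 April 2027; 3 September 2026 is outside that window, so Mesesk is on standard time at UTC−09:30.
17:00 local + 9h30m = 02:30 UTC (rolling into the next day, 4 September 2026).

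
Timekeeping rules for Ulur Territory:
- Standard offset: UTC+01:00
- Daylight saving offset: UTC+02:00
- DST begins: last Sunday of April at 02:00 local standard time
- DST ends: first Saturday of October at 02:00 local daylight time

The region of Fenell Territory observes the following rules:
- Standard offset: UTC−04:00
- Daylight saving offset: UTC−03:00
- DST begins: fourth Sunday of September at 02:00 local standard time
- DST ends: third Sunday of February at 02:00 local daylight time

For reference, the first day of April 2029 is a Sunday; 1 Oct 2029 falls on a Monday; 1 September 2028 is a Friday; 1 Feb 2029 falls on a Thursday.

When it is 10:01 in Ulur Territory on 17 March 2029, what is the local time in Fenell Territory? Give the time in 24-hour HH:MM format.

1 April 2029 is a Sunday, so Sundays fall on 1, 8, 15, 22, 29; the last is April 29.
1 October 2029 is a Monday, so the first Saturday is October 6.
17 March 2029 is outside the daylight-saving period (29 April – 6 October), so Ulur Territory is on standard time, UTC+01:00.
10:01 Ulur Territory − 1h = 09:01 UTC.
1 September 2028 is a Friday, so the first Sunday is September 3 and the fourth is September 24.
1 February 2029 is a Thursday, so the first Sunday is February 4 and the third is February 18.
At the standard offset (UTC−04:00), 09:01 UTC − 4h = 05:01 Fenell Territory standard time.
The standard-time date in Fenell Territory, 17 March 2029, does not fall between 24 September 2028 and 18 February 2029, so daylight saving is not in effect and Fenell Territory is at UTC−04:00.
09:01 UTC − 4h = 05:01 Fenell Territory.

05:01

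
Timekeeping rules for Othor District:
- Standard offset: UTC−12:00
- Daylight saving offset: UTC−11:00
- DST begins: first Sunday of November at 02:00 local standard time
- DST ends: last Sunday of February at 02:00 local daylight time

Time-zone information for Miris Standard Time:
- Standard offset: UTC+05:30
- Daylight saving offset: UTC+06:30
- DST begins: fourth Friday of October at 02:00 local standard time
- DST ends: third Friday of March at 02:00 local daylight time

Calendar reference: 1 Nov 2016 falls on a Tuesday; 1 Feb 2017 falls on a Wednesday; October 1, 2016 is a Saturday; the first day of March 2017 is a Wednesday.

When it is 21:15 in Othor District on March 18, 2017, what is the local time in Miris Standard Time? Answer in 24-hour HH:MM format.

1 November 2016 is a Tuesday, so the first Sunday is November 6.
1 February 2017 is a Wednesday, so Sundays fall on 5, 12, 19, 26; the last is February 26.
March 18, 2017 does not fall between 6 November 2016 and 26 February 2017, so daylight saving is not in effect and Othor District is at UTC−12:00.
21:15 Othor District + 12h = 09:15 UTC (rolling into the next day, 19 March 2017).
1 October 2016 is a Saturday, so the first Friday is October 7 and the fourth is October 28.
1 March 2017 is a Wednesday, so the first Friday is March 3 and the third is March 17.
At the standard offset (UTC+05:30), 09:15 UTC + 5h30m = 14:45 Miris Standard Time standard time.
The standard-time date in Miris Standard Time, March 19, 2017, is outside the daylight-saving period (28 October 2016 – 17 March 2017), so Miris Standard Time is on standard time, UTC+05:30.
09:15 UTC + 5h30m = 14:45 Miris Standard Time.

14:45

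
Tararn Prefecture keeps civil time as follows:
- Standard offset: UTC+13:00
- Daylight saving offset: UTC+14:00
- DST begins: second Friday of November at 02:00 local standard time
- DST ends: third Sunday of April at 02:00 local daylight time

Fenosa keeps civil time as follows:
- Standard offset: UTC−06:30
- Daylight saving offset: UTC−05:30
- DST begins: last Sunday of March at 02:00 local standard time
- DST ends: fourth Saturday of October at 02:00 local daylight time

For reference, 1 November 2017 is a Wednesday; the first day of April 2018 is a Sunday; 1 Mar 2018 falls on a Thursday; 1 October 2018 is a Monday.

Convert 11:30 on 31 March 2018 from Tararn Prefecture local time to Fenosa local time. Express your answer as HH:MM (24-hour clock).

1 November 2017 is a Wednesday, so the first Friday is November 3 and the second is November 10.
1 April 2018 is a Sunday, so the first Sunday is April 1 and the third is April 15.
31 March 2018 falls between 10 November 2017 and 15 April 2018, so daylight saving is in effect and Tararn Prefecture is at UTC+14:00.
11:30 Tararn Prefecture − 14h = 21:30 UTC (rolling into the previous day, 30 March 2018).
1 March 2018 is a Thursday, so Sundays fall on 4, 11, 18, 25; the last is March 25.
1 October 2018 is a Monday, so the first Saturday is October 6 and the fourth is October 27.
At the standard offset (UTC−06:30), 21:30 UTC − 6h30m = 15:00 Fenosa standard time.
The standard-time date in Fenosa, 30 March 2018, falls between 25 March and 27 October, so daylight saving is in effect and Fenosa is at UTC−05:30.
21:30 UTC − 5h30m = 16:00 Fenosa.

16:00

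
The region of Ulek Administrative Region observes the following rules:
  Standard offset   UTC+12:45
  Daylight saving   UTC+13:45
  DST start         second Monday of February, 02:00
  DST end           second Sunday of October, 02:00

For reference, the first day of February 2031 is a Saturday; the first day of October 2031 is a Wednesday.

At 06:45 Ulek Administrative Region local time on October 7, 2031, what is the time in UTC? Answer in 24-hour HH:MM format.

17:00

1 February 2031 is a Saturday, so the first Monday is February 3 and the second is February 10.
1 October 2031 is a Wednesday, so the first Sunday is October 5 and the second is October 12.
Daylight saving runs 10 February – 12 October; October 7, 2031 is inside that window, so Ulek Administrative Region is at UTC+13:45.
06:45 local − 13h45m = 17:00 UTC (rolling into the previous day, 6 October 2031).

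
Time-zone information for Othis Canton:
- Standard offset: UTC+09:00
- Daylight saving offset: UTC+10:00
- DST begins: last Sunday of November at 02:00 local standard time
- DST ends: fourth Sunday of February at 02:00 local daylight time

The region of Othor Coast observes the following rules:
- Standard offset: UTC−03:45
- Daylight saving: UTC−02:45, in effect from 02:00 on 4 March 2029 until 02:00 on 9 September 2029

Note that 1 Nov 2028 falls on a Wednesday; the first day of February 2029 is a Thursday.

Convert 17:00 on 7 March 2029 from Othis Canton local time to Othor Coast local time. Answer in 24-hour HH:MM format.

1 November 2028 is a Wednesday, so Sundays fall on 5, 12, 19, 26; the last is November 26.
1 February 2029 is a Thursday, so the first Sunday is February 4 and the fourth is February 25.
7 March 2029 does not fall between 26 November 2028 and 25 February 2029, so daylight saving is not in effect and Othis Canton is at UTC+09:00.
17:00 Othis Canton − 9h = 08:00 UTC.
At the standard offset (UTC−03:45), 08:00 UTC − 3h45m = 04:15 Othor Coast standard time.
Daylight saving runs 4 March – 9 September; the standard-time date in Othor Coast, 7 March 2029, is inside that window, so Othor Coast is at UTC−02:45.
08:00 UTC − 2h45m = 05:15 Othor Coast.

05:15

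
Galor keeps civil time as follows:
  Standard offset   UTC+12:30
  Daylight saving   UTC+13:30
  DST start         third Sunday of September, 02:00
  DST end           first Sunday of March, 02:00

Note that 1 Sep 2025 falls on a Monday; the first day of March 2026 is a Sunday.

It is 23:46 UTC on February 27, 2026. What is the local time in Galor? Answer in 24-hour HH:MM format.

13:16

1 September 2025 is a Monday, so the first Sunday is September 7 and the third is September 21.
1 March 2026 is a Sunday, so the first Sunday is March 1.
At the standard offset (UTC+12:30), 23:46 UTC + 12h30m = 12:16 Galor standard time (rolling into the next day, 28 February 2026).
Daylight saving runs 21 September 2025 – 1 March 2026; the standard-time date in Galor, February 28, 2026, is inside that window, so Galor is at UTC+13:30.
23:46 UTC + 13h30m = 13:16 local (rolling into the next day, 28 February 2026).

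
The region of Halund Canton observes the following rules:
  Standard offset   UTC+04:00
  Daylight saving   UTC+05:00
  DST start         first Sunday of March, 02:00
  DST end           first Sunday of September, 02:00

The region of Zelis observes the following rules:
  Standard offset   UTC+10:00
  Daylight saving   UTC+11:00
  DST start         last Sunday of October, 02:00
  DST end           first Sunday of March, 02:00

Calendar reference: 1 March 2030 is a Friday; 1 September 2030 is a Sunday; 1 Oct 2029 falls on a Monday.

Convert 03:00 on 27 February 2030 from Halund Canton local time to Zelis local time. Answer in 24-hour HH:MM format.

1 March 2030 is a Friday, so the first Sunday is March 3.
1 September 2030 is a Sunday, so the first Sunday is September 1.
Daylight saving runs 3 March – 1 September; 27 February 2030 is outside that window, so Halund Canton is on standard time at UTC+04:00.
03:00 Halund Canton − 4h = 23:00 UTC (rolling into the previous day, 26 February 2030).
1 October 2029 is a Monday, so Sundays fall on 7, 14, 21, 28; the last is October 28.
1 March 2030 is a Friday, so the first Sunday is March 3.
At the standard offset (UTC+10:00), 23:00 UTC + 10h = 09:00 Zelis standard time (rolling into the next day, 27 February 2030).
The standard-time date in Zelis, 27 February 2030, lies within the daylight-saving period (28 October 2029 – 3 March 2030), so Zelis is on daylight time, UTC+11:00.
23:00 UTC + 11h = 10:00 Zelis (rolling into the next day, 27 February 2030).

10:00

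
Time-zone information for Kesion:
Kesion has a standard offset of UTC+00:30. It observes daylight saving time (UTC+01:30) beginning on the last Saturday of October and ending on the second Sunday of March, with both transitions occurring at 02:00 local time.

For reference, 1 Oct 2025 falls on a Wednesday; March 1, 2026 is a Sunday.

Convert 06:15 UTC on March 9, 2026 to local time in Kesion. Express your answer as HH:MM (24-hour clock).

1 October 2025 is a Wednesday, so Saturdays fall on 4, 11, 18, 25; the last is October 25.
1 March 2026 is a Sunday, so the first Sunday is March 1 and the second is March 8.
At the standard offset (UTC+00:30), 06:15 UTC + 0h30m = 06:45 Kesion standard time.
The standard-time date in Kesion, March 9, 2026, is outside the daylight-saving period (25 October 2025 – 8 March 2026), so Kesion is on standard time, UTC+00:30.
06:15 UTC + 0h30m = 06:45 local.

06:45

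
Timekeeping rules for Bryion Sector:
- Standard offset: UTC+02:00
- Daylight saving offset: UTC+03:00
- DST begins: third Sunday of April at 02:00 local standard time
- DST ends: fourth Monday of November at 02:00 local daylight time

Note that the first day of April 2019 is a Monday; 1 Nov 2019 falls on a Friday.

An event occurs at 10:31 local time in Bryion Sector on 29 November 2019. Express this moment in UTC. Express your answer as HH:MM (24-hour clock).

1 April 2019 is a Monday, so the first Sunday is April 7 and the third is April 21.
1 November 2019 is a Friday, so the first Monday is November 4 and the fourth is November 25.
29 November 2019 is outside the daylight-saving period (21 April – 25 November), so Bryion Sector is on standard time, UTC+02:00.
10:31 local − 2h = 08:31 UTC.

08:31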